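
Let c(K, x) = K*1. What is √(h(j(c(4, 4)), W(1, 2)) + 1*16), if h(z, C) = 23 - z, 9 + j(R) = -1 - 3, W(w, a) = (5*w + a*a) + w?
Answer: 2*√13 ≈ 7.2111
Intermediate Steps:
c(K, x) = K
W(w, a) = a² + 6*w (W(w, a) = (5*w + a²) + w = (a² + 5*w) + w = a² + 6*w)
j(R) = -13 (j(R) = -9 + (-1 - 3) = -9 - 4 = -13)
√(h(j(c(4, 4)), W(1, 2)) + 1*16) = √((23 - 1*(-13)) + 1*16) = √((23 + 13) + 16) = √(36 + 16) = √52 = 2*√13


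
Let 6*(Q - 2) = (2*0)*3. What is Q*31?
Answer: 62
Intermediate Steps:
Q = 2 (Q = 2 + ((2*0)*3)/6 = 2 + (0*3)/6 = 2 + (1/6)*0 = 2 + 0 = 2)
Q*31 = 2*31 = 62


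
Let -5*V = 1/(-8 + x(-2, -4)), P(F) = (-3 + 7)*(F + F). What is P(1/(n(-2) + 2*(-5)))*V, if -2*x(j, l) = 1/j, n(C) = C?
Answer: -8/465 ≈ -0.017204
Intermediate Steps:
x(j, l) = -1/(2*j)
P(F) = 8*F (P(F) = 4*(2*F) = 8*F)
V = 4/155 (V = -1/(5*(-8 - ½/(-2))) = -1/(5*(-8 - ½*(-½))) = -1/(5*(-8 + ¼)) = -1/(5*(-31/4)) = -⅕*(-4/31) = 4/155 ≈ 0.025806)
P(1/(n(-2) + 2*(-5)))*V = (8/(-2 + 2*(-5)))*(4/155) = (8/(-2 - 10))*(4/155) = (8/(-12))*(4/155) = (8*(-1/12))*(4/155) = -⅔*4/155 = -8/465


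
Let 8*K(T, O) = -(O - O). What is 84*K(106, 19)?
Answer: 0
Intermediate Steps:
K(T, O) = 0 (K(T, O) = (-(O - O))/8 = (-1*0)/8 = (1/8)*0 = 0)
84*K(106, 19) = 84*0 = 0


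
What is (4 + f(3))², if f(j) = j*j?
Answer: 169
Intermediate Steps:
f(j) = j²
(4 + f(3))² = (4 + 3²)² = (4 + 9)² = 13² = 169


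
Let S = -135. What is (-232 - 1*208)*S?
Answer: 59400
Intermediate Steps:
(-232 - 1*208)*S = (-232 - 1*208)*(-135) = (-232 - 208)*(-135) = -440*(-135) = 59400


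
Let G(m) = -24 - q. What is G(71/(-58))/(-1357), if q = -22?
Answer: 2/1357 ≈ 0.0014738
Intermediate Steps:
G(m) = -2 (G(m) = -24 - 1*(-22) = -24 + 22 = -2)
G(71/(-58))/(-1357) = -2/(-1357) = -2*(-1/1357) = 2/1357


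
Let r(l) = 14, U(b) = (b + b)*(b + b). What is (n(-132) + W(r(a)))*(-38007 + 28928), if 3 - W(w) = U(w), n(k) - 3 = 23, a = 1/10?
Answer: 6854645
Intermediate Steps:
a = ⅒ ≈ 0.10000
U(b) = 4*b² (U(b) = (2*b)*(2*b) = 4*b²)
n(k) = 26 (n(k) = 3 + 23 = 26)
W(w) = 3 - 4*w²
(n(-132) + W(r(a)))*(-38007 + 28928) = (26 + (3 - 4*14²))*(-38007 + 28928) = (26 + (3 - 4*196))*(-9079) = (26 + (3 - 784))*(-9079) = (26 - 781)*(-9079) = -755*(-9079) = 6854645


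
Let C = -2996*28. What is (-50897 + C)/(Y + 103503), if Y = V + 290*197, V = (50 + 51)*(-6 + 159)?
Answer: -134785/176086 ≈ -0.76545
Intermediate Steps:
V = 15453 (V = 101*153 = 15453)
Y = 72583 (Y = 15453 + 290*197 = 15453 + 57130 = 72583)
C = -83888
(-50897 + C)/(Y + 103503) = (-50897 - 83888)/(72583 + 103503) = -134785/176086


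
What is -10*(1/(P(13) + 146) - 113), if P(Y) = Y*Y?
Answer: 71188/63 ≈ 1130.0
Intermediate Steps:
P(Y) = Y²
-10*(1/(P(13) + 146) - 113) = -10*(1/(13² + 146) - 113) = -10*(1/(169 + 146) - 113) = -10*(1/315 - 113) = -10*(-35594/315) = 71188/63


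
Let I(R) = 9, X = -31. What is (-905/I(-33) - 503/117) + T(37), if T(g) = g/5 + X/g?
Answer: -2127542/21645 ≈ -98.292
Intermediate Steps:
T(g) = -31/g + g/5 (T(g) = g/5 - 31/g = -31/g + g/5)
(-905/I(-33) - 503/117) + T(37) = (-905/9 - 503/117) + (-31/37 + (⅕)*37) = (-905*⅑ - 503*1/117) + (-31*1/37 + 37/5) = (-905/9 - 503/117) + (-31/37 + 37/5) = -12268/117 + 1214/185 = -2127542/21645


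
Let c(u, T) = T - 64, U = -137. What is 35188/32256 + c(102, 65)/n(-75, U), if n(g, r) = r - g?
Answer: 268675/249984 ≈ 1.0748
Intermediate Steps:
c(u, T) = -64 + T
35188/32256 + c(102, 65)/n(-75, U) = 35188/32256 + (-64 + 65)/(-137 - 1*(-75)) = 35188*(1/32256) + 1/(-137 + 75) = 8797/8064 + 1/(-62) = 8797/8064 + 1*(-1/62) = 8797/8064 - 1/62 = 268675/249984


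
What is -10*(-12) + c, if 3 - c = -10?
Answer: 133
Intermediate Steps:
c = 13 (c = 3 - 1*(-10) = 3 + 10 = 13)
-10*(-12) + c = -10*(-12) + 13 = 120 + 13 = 133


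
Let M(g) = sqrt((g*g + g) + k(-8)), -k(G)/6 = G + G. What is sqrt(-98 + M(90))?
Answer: sqrt(-98 + sqrt(8286)) ≈ 2.6406*I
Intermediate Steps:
k(G) = -12*G (k(G) = -6*(G + G) = -12*G)
M(g) = sqrt(96 + g + g**2) (M(g) = sqrt((g*g + g) - 12*(-8)) = sqrt((g**2 + g) + 96) = sqrt((g + g**2) + 96) = sqrt(96 + g + g**2))
sqrt(-98 + M(90)) = sqrt(-98 + sqrt(96 + 90 + 90**2)) = sqrt(-98 + sqrt(96 + 90 + 8100)) = sqrt(-98 + sqrt(8286))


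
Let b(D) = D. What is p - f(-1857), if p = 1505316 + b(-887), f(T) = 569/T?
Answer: 2793725222/1857 ≈ 1.5044e+6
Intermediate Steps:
p = 1504429 (p = 1505316 - 887 = 1504429)
p - f(-1857) = 1504429 - 569/(-1857) = 1504429 - 569*(-1)/1857 = 1504429 - 1*(-569/1857) = 1504429 + 569/1857 = 2793725222/1857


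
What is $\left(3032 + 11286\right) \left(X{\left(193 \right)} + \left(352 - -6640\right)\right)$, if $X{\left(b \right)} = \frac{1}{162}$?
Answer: $\frac{8109035095}{81} \approx 1.0011 \cdot 10^{8}$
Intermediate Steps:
$X{\left(b \right)} = \frac{1}{162}$
$\left(3032 + 11286\right) \left(X{\left(193 \right)} + \left(352 - -6640\right)\right) = \left(3032 + 11286\right) \left(\frac{1}{162} + \left(352 - -6640\right)\right) = 14318 \left(\frac{1}{162} + \left(352 + 6640\right)\right) = 14318 \left(\frac{1}{162} + 6992\right) = 14318 \cdot \frac{1132705}{162} = \frac{8109035095}{81}$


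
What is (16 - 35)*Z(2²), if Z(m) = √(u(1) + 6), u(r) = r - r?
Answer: -19*√6 ≈ -46.540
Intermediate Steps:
u(r) = 0
Z(m) = √6 (Z(m) = √(0 + 6) = √6)
(16 - 35)*Z(2²) = (16 - 35)*√6 = -19*√6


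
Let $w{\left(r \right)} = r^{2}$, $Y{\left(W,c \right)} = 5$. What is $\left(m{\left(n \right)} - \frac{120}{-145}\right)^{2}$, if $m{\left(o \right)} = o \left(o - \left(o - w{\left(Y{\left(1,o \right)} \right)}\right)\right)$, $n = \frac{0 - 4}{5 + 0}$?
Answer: $\frac{309136}{841} \approx 367.58$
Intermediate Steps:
$n = - \frac{4}{5} \approx -0.8$
$m{\left(o \right)} = 25 o$ ($m{\left(o \right)} = o \left(o - \left(-25 + o\right)\right) = o 25 = 25 o$)
$\left(m{\left(n \right)} - \frac{120}{-145}\right)^{2} = \left(25 \left(- \frac{4}{5}\right) - \frac{120}{-145}\right)^{2} = \left(-20 - - \frac{24}{29}\right)^{2} = \left(-20 + \frac{24}{29}\right)^{2} = \left(- \frac{556}{29}\right)^{2} = \frac{309136}{841}$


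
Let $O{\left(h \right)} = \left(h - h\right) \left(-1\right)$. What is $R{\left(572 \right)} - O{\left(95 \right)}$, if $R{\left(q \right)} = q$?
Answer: $572$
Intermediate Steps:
$O{\left(h \right)} = 0$ ($O{\left(h \right)} = 0 \left(-1\right) = 0$)
$R{\left(572 \right)} - O{\left(95 \right)} = 572 - 0 = 572 + 0 = 572$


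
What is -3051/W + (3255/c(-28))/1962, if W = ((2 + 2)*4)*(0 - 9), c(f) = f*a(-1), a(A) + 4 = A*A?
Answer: 332869/15696 ≈ 21.207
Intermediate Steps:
a(A) = -4 + A**2 (a(A) = -4 + A*A = -4 + A**2)
c(f) = -3*f (c(f) = f*(-4 + (-1)**2) = f*(-4 + 1) = f*(-3) = -3*f)
W = -144 (W = (4*4)*(-9) = 16*(-9) = -144)
-3051/W + (3255/c(-28))/1962 = -3051/(-144) + (3255/((-3*(-28))))/1962 = -3051*(-1/144) + (3255/84)*(1/1962) = 339/16 + (3255*(1/84))*(1/1962) = 339/16 + (155/4)*(1/1962) = 339/16 + 155/7848 = 332869/15696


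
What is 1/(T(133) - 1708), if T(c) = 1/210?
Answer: -210/358679 ≈ -0.00058548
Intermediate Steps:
T(c) = 1/210
1/(T(133) - 1708) = 1/(1/210 - 1708) = 1/(-358679/210) = -210/358679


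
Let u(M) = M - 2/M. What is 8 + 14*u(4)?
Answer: 57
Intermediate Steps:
8 + 14*u(4) = 8 + 14*(4 - 2/4) = 8 + 14*(4 - 2*¼) = 8 + 14*(4 - ½) = 8 + 14*(7/2) = 8 + 49 = 57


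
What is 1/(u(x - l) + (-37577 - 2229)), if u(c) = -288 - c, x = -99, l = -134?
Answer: -1/40129 ≈ -2.4920e-5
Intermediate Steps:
1/(u(x - l) + (-37577 - 2229)) = 1/((-288 - (-99 - 1*(-134))) + (-37577 - 2229)) = 1/((-288 - (-99 + 134)) - 39806) = 1/((-288 - 1*35) - 39806) = 1/((-288 - 35) - 39806) = 1/(-323 - 39806) = 1/(-40129) = -1/40129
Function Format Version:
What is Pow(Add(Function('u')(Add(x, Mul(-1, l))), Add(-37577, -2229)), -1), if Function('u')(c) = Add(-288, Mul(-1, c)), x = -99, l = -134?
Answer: Rational(-1, 40129) ≈ -2.4920e-5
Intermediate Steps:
Pow(Add(Function('u')(Add(x, Mul(-1, l))), Add(-37577, -2229)), -1) = Pow(Add(Add(-288, Mul(-1, Add(-99, Mul(-1, -134)))), Add(-37577, -2229)), -1) = Pow(Add(Add(-288, Mul(-1, Add(-99, 134))), -39806), -1) = Pow(Add(Add(-288, Mul(-1, 35)), -39806), -1) = Pow(Add(Add(-288, -35), -39806), -1) = Pow(Add(-323, -39806), -1) = Pow(-40129, -1) = Rational(-1, 40129)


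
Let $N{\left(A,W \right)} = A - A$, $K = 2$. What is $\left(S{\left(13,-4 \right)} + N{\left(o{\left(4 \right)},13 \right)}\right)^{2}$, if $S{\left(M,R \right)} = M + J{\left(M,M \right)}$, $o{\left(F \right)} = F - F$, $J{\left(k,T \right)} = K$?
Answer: $225$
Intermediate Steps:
$J{\left(k,T \right)} = 2$
$o{\left(F \right)} = 0$
$N{\left(A,W \right)} = 0$
$S{\left(M,R \right)} = 2 + M$ ($S{\left(M,R \right)} = M + 2 = 2 + M$)
$\left(S{\left(13,-4 \right)} + N{\left(o{\left(4 \right)},13 \right)}\right)^{2} = \left(\left(2 + 13\right) + 0\right)^{2} = \left(15 + 0\right)^{2} = 15^{2} = 225$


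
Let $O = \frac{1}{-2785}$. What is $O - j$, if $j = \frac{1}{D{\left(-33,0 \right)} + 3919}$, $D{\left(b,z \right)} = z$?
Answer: $- \frac{6704}{10914415} \approx -0.00061423$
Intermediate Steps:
$O = - \frac{1}{2785} \approx -0.00035907$
$j = \frac{1}{3919}$ ($j = \frac{1}{0 + 3919} = \frac{1}{3919} \approx 0.00025517$)
$O - j = - \frac{1}{2785} - \frac{1}{3919} = - \frac{6704}{10914415}$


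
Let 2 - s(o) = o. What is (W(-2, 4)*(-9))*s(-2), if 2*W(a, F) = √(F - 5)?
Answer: -18*I ≈ -18.0*I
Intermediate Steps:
s(o) = 2 - o
W(a, F) = √(-5 + F)/2 (W(a, F) = √(F - 5)/2 = √(-5 + F)/2)
(W(-2, 4)*(-9))*s(-2) = ((√(-5 + 4)/2)*(-9))*(2 - 1*(-2)) = ((√(-1)/2)*(-9))*(2 + 2) = ((I/2)*(-9))*4 = -9*I/2*4 = -18*I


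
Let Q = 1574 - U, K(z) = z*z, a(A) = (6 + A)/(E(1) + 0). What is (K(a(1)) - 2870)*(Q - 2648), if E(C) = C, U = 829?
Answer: 5368363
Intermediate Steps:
a(A) = 6 + A (a(A) = (6 + A)/(1 + 0) = (6 + A)/1 = (6 + A)*1 = 6 + A)
K(z) = z²
Q = 745 (Q = 1574 - 1*829 = 1574 - 829 = 745)
(K(a(1)) - 2870)*(Q - 2648) = ((6 + 1)² - 2870)*(745 - 2648) = (7² - 2870)*(-1903) = (49 - 2870)*(-1903) = -2821*(-1903) = 5368363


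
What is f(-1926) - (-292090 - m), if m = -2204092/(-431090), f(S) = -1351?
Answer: 5697130891/19595 ≈ 2.9074e+5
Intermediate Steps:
m = 100186/19595 (m = -2204092*(-1/431090) = 100186/19595 ≈ 5.1128)
f(-1926) - (-292090 - m) = -1351 - (-292090 - 1*100186/19595) = -1351 - (-292090 - 100186/19595) = -1351 - 1*(-5723603736/19595) = -1351 + 5723603736/19595 = 5697130891/19595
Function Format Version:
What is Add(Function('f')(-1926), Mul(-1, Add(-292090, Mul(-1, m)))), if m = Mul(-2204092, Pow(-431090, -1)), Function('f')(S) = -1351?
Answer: Rational(5697130891, 19595) ≈ 2.9074e+5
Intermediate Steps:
m = Rational(100186, 19595) (m = Mul(-2204092, Rational(-1, 431090)) = Rational(100186, 19595) ≈ 5.1128)
Add(Function('f')(-1926), Mul(-1, Add(-292090, Mul(-1, m)))) = Add(-1351, Mul(-1, Add(-292090, Mul(-1, Rational(100186, 19595))))) = Add(-1351, Mul(-1, Add(-292090, Rational(-100186, 19595)))) = Add(-1351, Mul(-1, Rational(-5723603736, 19595))) = Add(-1351, Rational(5723603736, 19595)) = Rational(5697130891, 19595)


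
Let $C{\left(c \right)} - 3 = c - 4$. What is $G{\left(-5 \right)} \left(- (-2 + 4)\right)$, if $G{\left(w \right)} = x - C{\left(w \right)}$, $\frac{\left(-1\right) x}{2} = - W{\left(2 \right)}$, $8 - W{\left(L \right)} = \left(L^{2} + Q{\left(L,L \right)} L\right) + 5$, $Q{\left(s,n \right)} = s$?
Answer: $8$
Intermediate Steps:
$C{\left(c \right)} = -1 + c$ ($C{\left(c \right)} = 3 + \left(c - 4\right) = 3 + \left(-4 + c\right) = -1 + c$)
$W{\left(L \right)} = 3 - 2 L^{2}$ ($W{\left(L \right)} = 8 - \left(\left(L^{2} + L L\right) + 5\right) = 8 - \left(\left(L^{2} + L^{2}\right) + 5\right) = 8 - \left(2 L^{2} + 5\right) = 8 - \left(5 + 2 L^{2}\right) = 3 - 2 L^{2}$)
$x = -10$ ($x = - 2 \left(- (3 - 2 \cdot 2^{2})\right) = - 2 \left(- (3 - 8)\right) = - 2 \left(\left(-1\right) \left(-5\right)\right) = \left(-2\right) 5 = -10$)
$G{\left(w \right)} = -9 - w$ ($G{\left(w \right)} = -10 - \left(-1 + w\right) = -9 - w$)
$G{\left(-5 \right)} \left(- (-2 + 4)\right) = \left(-9 - -5\right) \left(- (-2 + 4)\right) = \left(-9 + 5\right) \left(\left(-1\right) 2\right) = \left(-4\right) \left(-2\right) = 8$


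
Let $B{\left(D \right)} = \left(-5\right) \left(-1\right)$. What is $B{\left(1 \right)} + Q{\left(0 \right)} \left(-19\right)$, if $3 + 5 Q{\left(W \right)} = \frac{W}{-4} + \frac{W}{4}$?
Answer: $\frac{82}{5} \approx 16.4$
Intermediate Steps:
$B{\left(D \right)} = 5$
$Q{\left(W \right)} = - \frac{3}{5}$ ($Q{\left(W \right)} = - \frac{3}{5} + \frac{\frac{W}{-4} + \frac{W}{4}}{5} = - \frac{3}{5} + \frac{W \left(- \frac{1}{4}\right) + W \frac{1}{4}}{5} = - \frac{3}{5} + \frac{- \frac{W}{4} + \frac{W}{4}}{5} = - \frac{3}{5} + \frac{1}{5} \cdot 0 = - \frac{3}{5} + 0 = - \frac{3}{5}$)
$B{\left(1 \right)} + Q{\left(0 \right)} \left(-19\right) = 5 - - \frac{57}{5} = 5 + \frac{57}{5} = \frac{82}{5}$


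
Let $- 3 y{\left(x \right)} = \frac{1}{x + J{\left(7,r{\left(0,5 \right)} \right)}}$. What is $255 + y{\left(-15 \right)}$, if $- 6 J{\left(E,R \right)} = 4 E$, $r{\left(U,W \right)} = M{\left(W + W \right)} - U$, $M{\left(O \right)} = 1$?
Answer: $\frac{15046}{59} \approx 255.02$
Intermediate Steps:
$r{\left(U,W \right)} = 1 - U$
$J{\left(E,R \right)} = - \frac{2 E}{3}$ ($J{\left(E,R \right)} = - \frac{4 E}{6} = - \frac{2 E}{3}$)
$y{\left(x \right)} = - \frac{1}{3 \left(- \frac{14}{3} + x\right)}$ ($y{\left(x \right)} = - \frac{1}{3 \left(x - \frac{14}{3}\right)} = - \frac{1}{3 \left(- \frac{14}{3} + x\right)}$)
$255 + y{\left(-15 \right)} = 255 - \frac{1}{-14 + 3 \left(-15\right)} = 255 - \frac{1}{-14 - 45} = 255 - \frac{1}{-59} = 255 - - \frac{1}{59} = 255 + \frac{1}{59} = \frac{15046}{59}$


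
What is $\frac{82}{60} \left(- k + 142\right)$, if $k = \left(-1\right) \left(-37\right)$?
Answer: $\frac{287}{2} \approx 143.5$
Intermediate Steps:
$k = 37$
$\frac{82}{60} \left(- k + 142\right) = \frac{82}{60} \left(\left(-1\right) 37 + 142\right) = 82 \cdot \frac{1}{60} \left(-37 + 142\right) = \frac{41}{30} \cdot 105 = \frac{287}{2}$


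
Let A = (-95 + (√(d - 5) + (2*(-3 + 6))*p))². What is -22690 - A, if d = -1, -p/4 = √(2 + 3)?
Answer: -22690 - (95 + 24*√5 - I*√6)² ≈ -44786.0 + 728.31*I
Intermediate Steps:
p = -4*√5 (p = -4*√(2 + 3) = -4*√5 ≈ -8.9443)
A = (-95 - 24*√5 + I*√6)² (A = (-95 + (√(-1 - 5) + (2*(-3 + 6))*(-4*√5)))² = (-95 + (√(-6) + (2*3)*(-4*√5)))² = (-95 + (I*√6 + 6*(-4*√5)))² = (-95 + (I*√6 - 24*√5))² = (-95 + (-24*√5 + I*√6))² = (-95 - 24*√5 + I*√6)² ≈ 22095.0 - 728.31*I)
-22690 - A = -22690 - (-95 - 24*√5 + I*√6)²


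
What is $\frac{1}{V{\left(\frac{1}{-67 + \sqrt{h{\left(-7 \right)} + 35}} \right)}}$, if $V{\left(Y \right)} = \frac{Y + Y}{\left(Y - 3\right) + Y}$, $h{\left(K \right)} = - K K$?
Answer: $\frac{203}{2} - \frac{3 i \sqrt{14}}{2} \approx 101.5 - 5.6125 i$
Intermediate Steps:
$h{\left(K \right)} = - K^{2}$
$V{\left(Y \right)} = \frac{2 Y}{-3 + 2 Y}$ ($V{\left(Y \right)} = \frac{2 Y}{\left(-3 + Y\right) + Y} = \frac{2 Y}{-3 + 2 Y}$)
$\frac{1}{V{\left(\frac{1}{-67 + \sqrt{h{\left(-7 \right)} + 35}} \right)}} = \frac{1}{2 \frac{1}{-67 + \sqrt{- \left(-7\right)^{2} + 35}} \frac{1}{-3 + \frac{2}{-67 + \sqrt{- \left(-7\right)^{2} + 35}}}} = \frac{1}{2 \frac{1}{-67 + \sqrt{\left(-1\right) 49 + 35}} \frac{1}{-3 + \frac{2}{-67 + \sqrt{\left(-1\right) 49 + 35}}}} = \frac{1}{2 \frac{1}{-67 + \sqrt{-49 + 35}} \frac{1}{-3 + \frac{2}{-67 + \sqrt{-49 + 35}}}} = \frac{1}{2 \frac{1}{-67 + \sqrt{-14}} \frac{1}{-3 + \frac{2}{-67 + \sqrt{-14}}}} = \frac{1}{2 \frac{1}{-67 + i \sqrt{14}} \frac{1}{-3 + \frac{2}{-67 + i \sqrt{14}}}} = \frac{\left(-67 + i \sqrt{14}\right) \left(-3 + \frac{2}{-67 + i \sqrt{14}}\right)}{2}$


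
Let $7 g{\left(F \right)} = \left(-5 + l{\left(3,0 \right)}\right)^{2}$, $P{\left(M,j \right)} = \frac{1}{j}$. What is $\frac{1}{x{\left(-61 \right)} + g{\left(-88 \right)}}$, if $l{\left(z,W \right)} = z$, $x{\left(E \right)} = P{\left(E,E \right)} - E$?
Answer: $\frac{427}{26284} \approx 0.016246$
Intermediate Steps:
$x{\left(E \right)} = \frac{1}{E} - E$
$g{\left(F \right)} = \frac{4}{7}$ ($g{\left(F \right)} = \frac{\left(-5 + 3\right)^{2}}{7} = \frac{\left(-2\right)^{2}}{7} = \frac{1}{7} \cdot 4 = \frac{4}{7}$)
$\frac{1}{x{\left(-61 \right)} + g{\left(-88 \right)}} = \frac{1}{\left(\frac{1}{-61} - -61\right) + \frac{4}{7}} = \frac{1}{\left(- \frac{1}{61} + 61\right) + \frac{4}{7}} = \frac{1}{\frac{3720}{61} + \frac{4}{7}} = \frac{1}{\frac{26284}{427}} = \frac{427}{26284}$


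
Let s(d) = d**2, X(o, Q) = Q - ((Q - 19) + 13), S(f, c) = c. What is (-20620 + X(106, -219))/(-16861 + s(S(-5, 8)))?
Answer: 1874/1527 ≈ 1.2272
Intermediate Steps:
X(o, Q) = 6 (X(o, Q) = Q - ((-19 + Q) + 13) = Q - (-6 + Q) = Q + (6 - Q) = 6)
(-20620 + X(106, -219))/(-16861 + s(S(-5, 8))) = (-20620 + 6)/(-16861 + 8**2) = -20614/(-16861 + 64) = -20614/(-16797) = -20614*(-1/16797) = 1874/1527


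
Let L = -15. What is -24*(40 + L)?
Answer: -600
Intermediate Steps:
-24*(40 + L) = -24*(40 - 15) = -24*25 = -600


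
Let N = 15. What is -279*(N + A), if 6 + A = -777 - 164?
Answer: 260028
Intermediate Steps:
A = -947 (A = -6 + (-777 - 164) = -6 - 941 = -947)
-279*(N + A) = -279*(15 - 947) = -279*(-932) = 260028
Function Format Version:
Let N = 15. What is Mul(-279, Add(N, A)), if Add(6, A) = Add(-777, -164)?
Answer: 260028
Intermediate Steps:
A = -947 (A = Add(-6, Add(-777, -164)) = Add(-6, -941) = -947)
Mul(-279, Add(N, A)) = Mul(-279, Add(15, -947)) = Mul(-279, -932) = 260028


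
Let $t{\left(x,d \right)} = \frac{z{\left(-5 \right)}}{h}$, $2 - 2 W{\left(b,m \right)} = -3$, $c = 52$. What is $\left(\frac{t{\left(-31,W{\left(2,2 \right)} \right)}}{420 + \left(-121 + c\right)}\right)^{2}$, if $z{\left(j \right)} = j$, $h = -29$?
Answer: $\frac{25}{103612041} \approx 2.4128 \cdot 10^{-7}$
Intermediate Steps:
$W{\left(b,m \right)} = \frac{5}{2}$ ($W{\left(b,m \right)} = 1 - - \frac{3}{2} = 1 + \frac{3}{2} = \frac{5}{2}$)
$t{\left(x,d \right)} = \frac{5}{29}$ ($t{\left(x,d \right)} = - \frac{5}{-29} = \left(-5\right) \left(- \frac{1}{29}\right) = \frac{5}{29}$)
$\left(\frac{t{\left(-31,W{\left(2,2 \right)} \right)}}{420 + \left(-121 + c\right)}\right)^{2} = \left(\frac{5}{29 \left(420 + \left(-121 + 52\right)\right)}\right)^{2} = \left(\frac{5}{29 \left(420 - 69\right)}\right)^{2} = \left(\frac{5}{29 \cdot 351}\right)^{2} = \left(\frac{5}{29} \cdot \frac{1}{351}\right)^{2} = \left(\frac{5}{10179}\right)^{2} = \frac{25}{103612041}$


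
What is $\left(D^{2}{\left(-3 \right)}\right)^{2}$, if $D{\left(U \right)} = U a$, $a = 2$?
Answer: $1296$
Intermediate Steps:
$D{\left(U \right)} = 2 U$ ($D{\left(U \right)} = U 2 = 2 U$)
$\left(D^{2}{\left(-3 \right)}\right)^{2} = \left(\left(2 \left(-3\right)\right)^{2}\right)^{2} = \left(\left(-6\right)^{2}\right)^{2} = 36^{2} = 1296$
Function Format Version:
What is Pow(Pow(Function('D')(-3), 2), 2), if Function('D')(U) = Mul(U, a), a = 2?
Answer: 1296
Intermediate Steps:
Function('D')(U) = Mul(2, U) (Function('D')(U) = Mul(U, 2) = Mul(2, U))
Pow(Pow(Function('D')(-3), 2), 2) = Pow(Pow(Mul(2, -3), 2), 2) = Pow(Pow(-6, 2), 2) = Pow(36, 2) = 1296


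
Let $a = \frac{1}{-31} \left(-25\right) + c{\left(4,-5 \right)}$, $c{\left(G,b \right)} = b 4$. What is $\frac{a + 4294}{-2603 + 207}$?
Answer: $- \frac{132519}{74276} \approx -1.7841$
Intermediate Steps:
$c{\left(G,b \right)} = 4 b$
$a = - \frac{595}{31}$ ($a = \frac{1}{-31} \left(-25\right) + 4 \left(-5\right) = \left(- \frac{1}{31}\right) \left(-25\right) - 20 = \frac{25}{31} - 20 = - \frac{595}{31} \approx -19.194$)
$\frac{a + 4294}{-2603 + 207} = \frac{- \frac{595}{31} + 4294}{-2603 + 207} = \frac{132519}{31 \left(-2396\right)} = \frac{132519}{31} \left(- \frac{1}{2396}\right) = - \frac{132519}{74276}$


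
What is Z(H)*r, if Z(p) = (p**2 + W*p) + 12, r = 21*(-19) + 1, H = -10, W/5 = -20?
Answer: -442576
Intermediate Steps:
W = -100 (W = 5*(-20) = -100)
r = -398 (r = -399 + 1 = -398)
Z(p) = 12 + p**2 - 100*p (Z(p) = (p**2 - 100*p) + 12 = 12 + p**2 - 100*p)
Z(H)*r = (12 + (-10)**2 - 100*(-10))*(-398) = (12 + 100 + 1000)*(-398) = 1112*(-398) = -442576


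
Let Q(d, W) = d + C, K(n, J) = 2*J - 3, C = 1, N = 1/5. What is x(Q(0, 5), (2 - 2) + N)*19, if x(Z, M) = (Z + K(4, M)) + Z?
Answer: -57/5 ≈ -11.400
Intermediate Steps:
N = 1/5 ≈ 0.20000
K(n, J) = -3 + 2*J
Q(d, W) = 1 + d (Q(d, W) = d + 1 = 1 + d)
x(Z, M) = -3 + 2*M + 2*Z (x(Z, M) = (Z + (-3 + 2*M)) + Z = (-3 + Z + 2*M) + Z = -3 + 2*M + 2*Z)
x(Q(0, 5), (2 - 2) + N)*19 = (-3 + 2*((2 - 2) + 1/5) + 2*(1 + 0))*19 = (-3 + 2*(0 + 1/5) + 2*1)*19 = (-3 + 2*(1/5) + 2)*19 = (-3 + 2/5 + 2)*19 = -3/5*19 = -57/5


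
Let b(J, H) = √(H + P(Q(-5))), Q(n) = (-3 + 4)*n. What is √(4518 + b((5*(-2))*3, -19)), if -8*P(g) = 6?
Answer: √(18072 + 2*I*√79)/2 ≈ 67.216 + 0.033058*I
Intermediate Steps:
Q(n) = n (Q(n) = 1*n = n)
P(g) = -¾ (P(g) = -⅛*6 = -¾)
b(J, H) = √(-¾ + H) (b(J, H) = √(H - ¾) = √(-¾ + H))
√(4518 + b((5*(-2))*3, -19)) = √(4518 + √(-3 + 4*(-19))/2) = √(4518 + √(-3 - 76)/2) = √(4518 + √(-79)/2) = √(4518 + (I*√79)/2) = √(4518 + I*√79/2)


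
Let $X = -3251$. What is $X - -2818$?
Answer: $-433$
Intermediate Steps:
$X - -2818 = -3251 - -2818 = -3251 + 2818 = -433$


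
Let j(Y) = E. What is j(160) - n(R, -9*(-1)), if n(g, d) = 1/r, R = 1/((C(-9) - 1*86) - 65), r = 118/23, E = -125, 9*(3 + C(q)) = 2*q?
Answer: -14773/118 ≈ -125.19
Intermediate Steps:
C(q) = -3 + 2*q/9 (C(q) = -3 + (2*q)/9 = -3 + 2*q/9)
r = 118/23 (r = 118*(1/23) = 118/23 ≈ 5.1304)
R = -1/156 (R = 1/(((-3 + (2/9)*(-9)) - 1*86) - 65) = 1/(((-3 - 2) - 86) - 65) = 1/((-5 - 86) - 65) = 1/(-91 - 65) = 1/(-156) = -1/156 ≈ -0.0064103)
j(Y) = -125
n(g, d) = 23/118 (n(g, d) = 1/(118/23) = 23/118)
j(160) - n(R, -9*(-1)) = -125 - 1*23/118 = -125 - 23/118 = -14773/118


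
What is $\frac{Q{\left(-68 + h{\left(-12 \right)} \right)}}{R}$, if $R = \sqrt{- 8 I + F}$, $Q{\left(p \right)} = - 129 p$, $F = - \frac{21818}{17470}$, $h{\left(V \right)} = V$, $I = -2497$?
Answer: $\frac{3440 \sqrt{1524078004485}}{58159817} \approx 73.02$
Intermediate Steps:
$F = - \frac{10909}{8735}$ ($F = \left(-21818\right) \frac{1}{17470} = - \frac{10909}{8735} \approx -1.2489$)
$R = \frac{\sqrt{1524078004485}}{8735}$ ($R = \sqrt{\left(-8\right) \left(-2497\right) - \frac{10909}{8735}} = \sqrt{19976 - \frac{10909}{8735}} = \sqrt{\frac{174479451}{8735}} = \frac{\sqrt{1524078004485}}{8735} \approx 141.33$)
$\frac{Q{\left(-68 + h{\left(-12 \right)} \right)}}{R} = \frac{\left(-129\right) \left(-68 - 12\right)}{\frac{1}{8735} \sqrt{1524078004485}} = \left(-129\right) \left(-80\right) \frac{\sqrt{1524078004485}}{174479451} = 10320 \frac{\sqrt{1524078004485}}{174479451} = \frac{3440 \sqrt{1524078004485}}{58159817}$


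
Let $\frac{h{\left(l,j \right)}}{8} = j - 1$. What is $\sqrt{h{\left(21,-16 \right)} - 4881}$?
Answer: $i \sqrt{5017} \approx 70.831 i$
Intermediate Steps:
$h{\left(l,j \right)} = -8 + 8 j$ ($h{\left(l,j \right)} = 8 \left(j - 1\right) = 8 \left(-1 + j\right) = -8 + 8 j$)
$\sqrt{h{\left(21,-16 \right)} - 4881} = \sqrt{\left(-8 + 8 \left(-16\right)\right) - 4881} = \sqrt{\left(-8 - 128\right) - 4881} = \sqrt{-136 - 4881} = \sqrt{-5017} = i \sqrt{5017}$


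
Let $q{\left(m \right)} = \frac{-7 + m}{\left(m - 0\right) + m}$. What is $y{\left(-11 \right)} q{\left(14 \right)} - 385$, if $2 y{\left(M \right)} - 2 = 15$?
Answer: $- \frac{3063}{8} \approx -382.88$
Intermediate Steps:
$y{\left(M \right)} = \frac{17}{2}$ ($y{\left(M \right)} = 1 + \frac{1}{2} \cdot 15 = 1 + \frac{15}{2} = \frac{17}{2}$)
$q{\left(m \right)} = \frac{-7 + m}{2 m}$ ($q{\left(m \right)} = \frac{-7 + m}{\left(m + 0\right) + m} = \frac{-7 + m}{m + m} = \frac{-7 + m}{2 m}$)
$y{\left(-11 \right)} q{\left(14 \right)} - 385 = \frac{17 \frac{-7 + 14}{2 \cdot 14}}{2} - 385 = \frac{17 \cdot \frac{1}{2} \cdot \frac{1}{14} \cdot 7}{2} - 385 = \frac{17}{2} \cdot \frac{1}{4} - 385 = \frac{17}{8} - 385 = - \frac{3063}{8}$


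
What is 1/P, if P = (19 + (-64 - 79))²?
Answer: 1/15376 ≈ 6.5036e-5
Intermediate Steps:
P = 15376 (P = (19 - 143)² = (-124)² = 15376)
1/P = 1/15376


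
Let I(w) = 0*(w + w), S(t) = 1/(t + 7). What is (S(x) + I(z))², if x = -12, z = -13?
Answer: 1/25 ≈ 0.040000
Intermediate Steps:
S(t) = 1/(7 + t)
I(w) = 0 (I(w) = 0*(2*w) = 0)
(S(x) + I(z))² = (1/(7 - 12) + 0)² = (1/(-5) + 0)² = (-⅕ + 0)² = (-⅕)² = 1/25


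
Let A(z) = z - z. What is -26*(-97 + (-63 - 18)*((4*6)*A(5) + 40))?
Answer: 86762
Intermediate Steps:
A(z) = 0
-26*(-97 + (-63 - 18)*((4*6)*A(5) + 40)) = -26*(-97 + (-63 - 18)*((4*6)*0 + 40)) = -26*(-97 - 81*(24*0 + 40)) = -26*(-97 - 81*(0 + 40)) = -26*(-97 - 81*40) = -26*(-97 - 3240) = -26*(-3337) = 86762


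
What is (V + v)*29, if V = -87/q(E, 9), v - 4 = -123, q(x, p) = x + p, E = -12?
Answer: -2610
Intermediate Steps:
q(x, p) = p + x
v = -119 (v = 4 - 123 = -119)
V = 29 (V = -87/(9 - 12) = -87/(-3) = -87*(-1/3) = 29)
(V + v)*29 = (29 - 119)*29 = -90*29 = -2610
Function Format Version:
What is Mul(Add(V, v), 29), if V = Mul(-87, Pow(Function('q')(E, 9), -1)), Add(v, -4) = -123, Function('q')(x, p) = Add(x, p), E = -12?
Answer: -2610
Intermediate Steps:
Function('q')(x, p) = Add(p, x)
v = -119 (v = Add(4, -123) = -119)
V = 29 (V = Mul(-87, Pow(Add(9, -12), -1)) = Mul(-87, Pow(-3, -1)) = Mul(-87, Rational(-1, 3)) = 29)
Mul(Add(V, v), 29) = Mul(Add(29, -119), 29) = Mul(-90, 29) = -2610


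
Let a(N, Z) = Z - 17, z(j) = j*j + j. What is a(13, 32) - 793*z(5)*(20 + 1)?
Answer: -499575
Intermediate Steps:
z(j) = j + j² (z(j) = j² + j = j + j²)
a(N, Z) = -17 + Z
a(13, 32) - 793*z(5)*(20 + 1) = (-17 + 32) - 793*5*(1 + 5)*(20 + 1) = 15 - 793*5*6*21 = 15 - 23790*21 = 15 - 793*630 = 15 - 499590 = -499575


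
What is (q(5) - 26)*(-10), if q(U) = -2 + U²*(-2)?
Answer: 780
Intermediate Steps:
q(U) = -2 - 2*U²
(q(5) - 26)*(-10) = ((-2 - 2*5²) - 26)*(-10) = ((-2 - 2*25) - 26)*(-10) = ((-2 - 50) - 26)*(-10) = (-52 - 26)*(-10) = -78*(-10) = 780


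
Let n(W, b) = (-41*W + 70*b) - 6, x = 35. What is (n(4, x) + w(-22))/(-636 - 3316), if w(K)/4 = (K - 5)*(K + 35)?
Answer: -219/988 ≈ -0.22166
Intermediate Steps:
n(W, b) = -6 - 41*W + 70*b
w(K) = 4*(-5 + K)*(35 + K) (w(K) = 4*((K - 5)*(K + 35)) = 4*((-5 + K)*(35 + K)) = 4*(-5 + K)*(35 + K))
(n(4, x) + w(-22))/(-636 - 3316) = ((-6 - 41*4 + 70*35) + (-700 + 4*(-22)² + 120*(-22)))/(-636 - 3316) = ((-6 - 164 + 2450) + (-700 + 4*484 - 2640))/(-3952) = (2280 + (-700 + 1936 - 2640))*(-1/3952) = (2280 - 1404)*(-1/3952) = 876*(-1/3952) = -219/988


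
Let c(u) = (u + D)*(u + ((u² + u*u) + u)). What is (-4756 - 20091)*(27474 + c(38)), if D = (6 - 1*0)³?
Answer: -19388859510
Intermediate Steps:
D = 216 (D = (6 + 0)³ = 6³ = 216)
c(u) = (216 + u)*(2*u + 2*u²) (c(u) = (u + 216)*(u + ((u² + u*u) + u)) = (216 + u)*(u + ((u² + u²) + u)) = (216 + u)*(u + (2*u² + u)) = (216 + u)*(u + (u + 2*u²)) = (216 + u)*(2*u + 2*u²))
(-4756 - 20091)*(27474 + c(38)) = (-4756 - 20091)*(27474 + 2*38*(216 + 38² + 217*38)) = -24847*(27474 + 2*38*(216 + 1444 + 8246)) = -24847*(27474 + 2*38*9906) = -24847*(27474 + 752856) = -24847*780330 = -19388859510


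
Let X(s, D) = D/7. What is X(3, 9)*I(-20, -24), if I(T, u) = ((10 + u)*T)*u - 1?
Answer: -60489/7 ≈ -8641.3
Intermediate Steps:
X(s, D) = D/7 (X(s, D) = D*(1/7) = D/7)
I(T, u) = -1 + T*u*(10 + u) (I(T, u) = (T*(10 + u))*u - 1 = T*u*(10 + u) - 1 = -1 + T*u*(10 + u))
X(3, 9)*I(-20, -24) = ((1/7)*9)*(-1 - 20*(-24)**2 + 10*(-20)*(-24)) = 9*(-1 - 20*576 + 4800)/7 = 9*(-1 - 11520 + 4800)/7 = (9/7)*(-6721) = -60489/7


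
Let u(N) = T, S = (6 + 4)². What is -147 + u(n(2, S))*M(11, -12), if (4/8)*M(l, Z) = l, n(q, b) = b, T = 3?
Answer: -81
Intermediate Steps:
S = 100 (S = 10² = 100)
M(l, Z) = 2*l
u(N) = 3
-147 + u(n(2, S))*M(11, -12) = -147 + 3*(2*11) = -147 + 3*22 = -147 + 66 = -81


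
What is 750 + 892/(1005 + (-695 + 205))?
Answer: 387142/515 ≈ 751.73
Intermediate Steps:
750 + 892/(1005 + (-695 + 205)) = 750 + 892/(1005 - 490) = 750 + 892/515 = 387142/515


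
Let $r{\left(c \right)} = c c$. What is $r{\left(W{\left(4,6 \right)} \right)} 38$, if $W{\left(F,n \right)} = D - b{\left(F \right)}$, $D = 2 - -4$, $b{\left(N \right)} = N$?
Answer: $152$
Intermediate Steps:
$D = 6$ ($D = 2 + 4 = 6$)
$W{\left(F,n \right)} = 6 - F$
$r{\left(c \right)} = c^{2}$
$r{\left(W{\left(4,6 \right)} \right)} 38 = \left(6 - 4\right)^{2} \cdot 38 = 2^{2} \cdot 38 = 4 \cdot 38 = 152$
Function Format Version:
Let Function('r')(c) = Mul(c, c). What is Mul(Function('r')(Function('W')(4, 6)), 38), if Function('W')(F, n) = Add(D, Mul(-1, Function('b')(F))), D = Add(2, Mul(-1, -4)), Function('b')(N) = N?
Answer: 152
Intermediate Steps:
D = 6 (D = Add(2, 4) = 6)
Function('W')(F, n) = Add(6, Mul(-1, F))
Function('r')(c) = Pow(c, 2)
Mul(Function('r')(Function('W')(4, 6)), 38) = Mul(Pow(Add(6, Mul(-1, 4)), 2), 38) = Mul(Pow(Add(6, -4), 2), 38) = Mul(Pow(2, 2), 38) = Mul(4, 38) = 152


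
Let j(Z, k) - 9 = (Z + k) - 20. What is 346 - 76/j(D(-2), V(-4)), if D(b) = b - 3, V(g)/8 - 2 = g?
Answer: 2787/8 ≈ 348.38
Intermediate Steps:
V(g) = 16 + 8*g
D(b) = -3 + b
j(Z, k) = -11 + Z + k (j(Z, k) = 9 + ((Z + k) - 20) = 9 + (-20 + Z + k) = -11 + Z + k)
346 - 76/j(D(-2), V(-4)) = 346 - 76/(-11 + (-3 - 2) + (16 + 8*(-4))) = 346 - 76/(-11 - 5 + (16 - 32)) = 346 - 76/(-11 - 5 - 16) = 346 - 76/(-32) = 346 - 76*(-1)/32 = 346 - 1*(-19/8) = 346 + 19/8 = 2787/8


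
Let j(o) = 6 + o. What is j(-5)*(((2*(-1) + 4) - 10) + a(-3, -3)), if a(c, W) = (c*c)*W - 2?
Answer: -37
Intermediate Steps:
a(c, W) = -2 + W*c² (a(c, W) = c²*W - 2 = W*c² - 2 = -2 + W*c²)
j(-5)*(((2*(-1) + 4) - 10) + a(-3, -3)) = (6 - 5)*(((2*(-1) + 4) - 10) + (-2 - 3*(-3)²)) = 1*(((-2 + 4) - 10) + (-2 - 3*9)) = 1*((2 - 10) + (-2 - 27)) = 1*(-8 - 29) = 1*(-37) = -37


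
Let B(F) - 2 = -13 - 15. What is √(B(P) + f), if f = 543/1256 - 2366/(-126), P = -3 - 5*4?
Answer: I*√24100442/1884 ≈ 2.6057*I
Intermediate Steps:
P = -23 (P = -3 - 20 = -23)
B(F) = -26 (B(F) = 2 + (-13 - 15) = 2 - 28 = -26)
f = 217151/11304 (f = 543*(1/1256) - 2366*(-1/126) = 543/1256 + 169/9 = 217151/11304 ≈ 19.210)
√(B(P) + f) = √(-26 + 217151/11304) = √(-76753/11304) = I*√24100442/1884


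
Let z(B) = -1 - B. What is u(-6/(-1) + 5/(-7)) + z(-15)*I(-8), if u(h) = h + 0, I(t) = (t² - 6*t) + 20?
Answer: 12973/7 ≈ 1853.3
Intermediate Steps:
I(t) = 20 + t² - 6*t
u(h) = h
u(-6/(-1) + 5/(-7)) + z(-15)*I(-8) = (-6/(-1) + 5/(-7)) + (-1 - 1*(-15))*(20 + (-8)² - 6*(-8)) = (-6*(-1) + 5*(-⅐)) + (-1 + 15)*(20 + 64 + 48) = (6 - 5/7) + 14*132 = 37/7 + 1848 = 12973/7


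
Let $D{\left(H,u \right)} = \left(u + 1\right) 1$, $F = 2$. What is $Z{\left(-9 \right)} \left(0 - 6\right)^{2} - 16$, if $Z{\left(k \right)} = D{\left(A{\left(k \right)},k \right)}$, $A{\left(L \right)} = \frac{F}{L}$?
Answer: $-304$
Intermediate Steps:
$A{\left(L \right)} = \frac{2}{L}$
$D{\left(H,u \right)} = 1 + u$ ($D{\left(H,u \right)} = \left(1 + u\right) 1 = 1 + u$)
$Z{\left(k \right)} = 1 + k$
$Z{\left(-9 \right)} \left(0 - 6\right)^{2} - 16 = \left(1 - 9\right) \left(0 - 6\right)^{2} - 16 = - 8 \left(-6\right)^{2} - 16 = \left(-8\right) 36 - 16 = -288 - 16 = -304$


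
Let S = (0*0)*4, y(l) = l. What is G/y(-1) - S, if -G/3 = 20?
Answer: 60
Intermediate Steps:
G = -60 (G = -3*20 = -60)
S = 0 (S = 0*4 = 0)
G/y(-1) - S = -60/(-1) - 1*0 = -60*(-1) + 0 = 60 + 0 = 60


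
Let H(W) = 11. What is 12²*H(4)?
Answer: 1584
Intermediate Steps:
12²*H(4) = 12²*11 = 144*11 = 1584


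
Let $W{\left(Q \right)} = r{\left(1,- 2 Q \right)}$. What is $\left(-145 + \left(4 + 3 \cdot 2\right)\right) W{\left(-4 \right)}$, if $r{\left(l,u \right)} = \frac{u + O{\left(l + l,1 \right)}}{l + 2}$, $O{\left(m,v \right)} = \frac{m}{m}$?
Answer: $-405$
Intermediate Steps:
$O{\left(m,v \right)} = 1$
$r{\left(l,u \right)} = \frac{1 + u}{2 + l}$ ($r{\left(l,u \right)} = \frac{u + 1}{l + 2} = \frac{1 + u}{2 + l}$)
$W{\left(Q \right)} = \frac{1}{3} - \frac{2 Q}{3}$ ($W{\left(Q \right)} = \frac{1 - 2 Q}{2 + 1} = \frac{1 - 2 Q}{3} = \frac{1}{3} - \frac{2 Q}{3}$)
$\left(-145 + \left(4 + 3 \cdot 2\right)\right) W{\left(-4 \right)} = \left(-145 + \left(4 + 3 \cdot 2\right)\right) \left(\frac{1}{3} - - \frac{8}{3}\right) = \left(-145 + \left(4 + 6\right)\right) \left(\frac{1}{3} + \frac{8}{3}\right) = \left(-145 + 10\right) 3 = \left(-135\right) 3 = -405$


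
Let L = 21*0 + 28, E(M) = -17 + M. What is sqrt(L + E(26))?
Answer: sqrt(37) ≈ 6.0828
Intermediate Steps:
L = 28 (L = 0 + 28 = 28)
sqrt(L + E(26)) = sqrt(28 + (-17 + 26)) = sqrt(28 + 9) = sqrt(37)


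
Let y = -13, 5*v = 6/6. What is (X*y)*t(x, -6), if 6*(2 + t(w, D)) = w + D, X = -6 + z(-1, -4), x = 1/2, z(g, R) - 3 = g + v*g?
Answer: -637/4 ≈ -159.25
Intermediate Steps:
v = ⅕ (v = (6/6)/5 = (6*(⅙))/5 = (⅕)*1 = ⅕ ≈ 0.20000)
z(g, R) = 3 + 6*g/5 (z(g, R) = 3 + (g + g/5) = 3 + 6*g/5)
x = ½ ≈ 0.50000
X = -21/5 (X = -6 + (3 + (6/5)*(-1)) = -6 + (3 - 6/5) = -6 + 9/5 = -21/5 ≈ -4.2000)
t(w, D) = -2 + D/6 + w/6 (t(w, D) = -2 + (w + D)/6 = -2 + (D + w)/6 = -2 + (D/6 + w/6) = -2 + D/6 + w/6)
(X*y)*t(x, -6) = (-21/5*(-13))*(-2 + (⅙)*(-6) + (⅙)*(½)) = 273*(-2 - 1 + 1/12)/5 = (273/5)*(-35/12) = -637/4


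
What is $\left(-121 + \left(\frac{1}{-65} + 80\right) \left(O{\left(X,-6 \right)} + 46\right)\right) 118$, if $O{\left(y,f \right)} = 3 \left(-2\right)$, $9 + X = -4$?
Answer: $\frac{4722242}{13} \approx 3.6325 \cdot 10^{5}$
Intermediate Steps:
$X = -13$ ($X = -9 - 4 = -13$)
$O{\left(y,f \right)} = -6$
$\left(-121 + \left(\frac{1}{-65} + 80\right) \left(O{\left(X,-6 \right)} + 46\right)\right) 118 = \left(-121 + \left(\frac{1}{-65} + 80\right) \left(-6 + 46\right)\right) 118 = \left(-121 + \left(- \frac{1}{65} + 80\right) 40\right) 118 = \left(-121 + \frac{5199}{65} \cdot 40\right) 118 = \left(-121 + \frac{41592}{13}\right) 118 = \frac{40019}{13} \cdot 118 = \frac{4722242}{13}$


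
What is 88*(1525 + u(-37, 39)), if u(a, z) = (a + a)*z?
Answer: -119768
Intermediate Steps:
u(a, z) = 2*a*z (u(a, z) = (2*a)*z = 2*a*z)
88*(1525 + u(-37, 39)) = 88*(1525 + 2*(-37)*39) = 88*(1525 - 2886) = 88*(-1361) = -119768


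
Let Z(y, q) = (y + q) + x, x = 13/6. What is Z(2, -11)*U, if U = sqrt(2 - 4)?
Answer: -41*I*sqrt(2)/6 ≈ -9.6638*I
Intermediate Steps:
U = I*sqrt(2) (U = sqrt(-2) = I*sqrt(2) ≈ 1.4142*I)
x = 13/6 (x = 13*(1/6) = 13/6 ≈ 2.1667)
Z(y, q) = 13/6 + q + y (Z(y, q) = (y + q) + 13/6 = (q + y) + 13/6 = 13/6 + q + y)
Z(2, -11)*U = (13/6 - 11 + 2)*(I*sqrt(2)) = -41*I*sqrt(2)/6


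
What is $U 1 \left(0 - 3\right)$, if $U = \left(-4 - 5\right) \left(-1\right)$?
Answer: $-27$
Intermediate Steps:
$U = 9$ ($U = \left(-9\right) \left(-1\right) = 9$)
$U 1 \left(0 - 3\right) = 9 \cdot 1 \left(0 - 3\right) = 9 \cdot 1 \left(-3\right) = 9 \left(-3\right) = -27$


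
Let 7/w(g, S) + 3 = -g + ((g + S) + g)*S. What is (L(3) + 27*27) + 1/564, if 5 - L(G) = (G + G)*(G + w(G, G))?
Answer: 402697/564 ≈ 714.00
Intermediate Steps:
w(g, S) = 7/(-3 - g + S*(S + 2*g)) (w(g, S) = 7/(-3 + (-g + ((g + S) + g)*S)) = 7/(-3 + (-g + ((S + g) + g)*S)) = 7/(-3 + (-g + (S + 2*g)*S)) = 7/(-3 + (-g + S*(S + 2*g))) = 7/(-3 - g + S*(S + 2*g)))
L(G) = 5 - 2*G*(G + 7/(-3 - G + 3*G²)) (L(G) = 5 - (G + G)*(G + 7/(-3 + G² - G + 2*G*G)) = 5 - 2*G*(G + 7/(-3 + G² - G + 2*G²)) = 5 - 2*G*(G + 7/(-3 - G + 3*G²)))
(L(3) + 27*27) + 1/564 = ((-14*3 + (5 - 2*3²)*(-3 - 1*3 + 3*3²))/(-3 - 1*3 + 3*3²) + 27*27) + 1/564 = ((-42 + (5 - 2*9)*(-3 - 3 + 3*9))/(-3 - 3 + 3*9) + 729) + 1/564 = ((-42 + (5 - 18)*(-3 - 3 + 27))/(-3 - 3 + 27) + 729) + 1/564 = ((-42 - 13*21)/21 + 729) + 1/564 = ((-42 - 273)/21 + 729) + 1/564 = ((1/21)*(-315) + 729) + 1/564 = (-15 + 729) + 1/564 = 714 + 1/564 = 402697/564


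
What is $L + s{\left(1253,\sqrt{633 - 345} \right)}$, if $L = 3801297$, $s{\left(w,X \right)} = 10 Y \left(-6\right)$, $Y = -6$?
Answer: $3801657$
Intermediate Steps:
$s{\left(w,X \right)} = 360$ ($s{\left(w,X \right)} = 10 \left(-6\right) \left(-6\right) = \left(-60\right) \left(-6\right) = 360$)
$L + s{\left(1253,\sqrt{633 - 345} \right)} = 3801297 + 360 = 3801657$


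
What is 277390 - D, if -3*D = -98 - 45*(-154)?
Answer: 839002/3 ≈ 2.7967e+5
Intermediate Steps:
D = -6832/3 (D = -(-98 - 45*(-154))/3 = -(-98 + 6930)/3 = -⅓*6832 = -6832/3 ≈ -2277.3)
277390 - D = 277390 - 1*(-6832/3) = 277390 + 6832/3 = 839002/3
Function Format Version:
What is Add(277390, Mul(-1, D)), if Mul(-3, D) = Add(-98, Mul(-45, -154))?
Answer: Rational(839002, 3) ≈ 2.7967e+5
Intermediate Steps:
D = Rational(-6832, 3) (D = Mul(Rational(-1, 3), Add(-98, Mul(-45, -154))) = Mul(Rational(-1, 3), Add(-98, 6930)) = Mul(Rational(-1, 3), 6832) = Rational(-6832, 3) ≈ -2277.3)
Add(277390, Mul(-1, D)) = Add(277390, Mul(-1, Rational(-6832, 3))) = Add(277390, Rational(6832, 3)) = Rational(839002, 3)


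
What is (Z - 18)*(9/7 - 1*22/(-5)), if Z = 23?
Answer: 199/7 ≈ 28.429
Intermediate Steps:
(Z - 18)*(9/7 - 1*22/(-5)) = (23 - 18)*(9/7 - 1*22/(-5)) = 5*(9*(⅐) - 22*(-⅕)) = 5*(9/7 + 22/5) = 5*(199/35) = 199/7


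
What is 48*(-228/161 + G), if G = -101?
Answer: -791472/161 ≈ -4916.0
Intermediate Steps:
48*(-228/161 + G) = 48*(-228/161 - 101) = 48*(-16489/161) = -791472/161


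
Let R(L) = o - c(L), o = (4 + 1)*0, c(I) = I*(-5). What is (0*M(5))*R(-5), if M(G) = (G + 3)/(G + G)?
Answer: 0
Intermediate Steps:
c(I) = -5*I
o = 0 (o = 5*0 = 0)
M(G) = (3 + G)/(2*G) (M(G) = (3 + G)/((2*G)) = (3 + G)*(1/(2*G)) = (3 + G)/(2*G))
R(L) = 5*L (R(L) = 0 - (-5)*L = 0 + 5*L = 5*L)
(0*M(5))*R(-5) = (0*((½)*(3 + 5)/5))*(5*(-5)) = (0*((½)*(⅕)*8))*(-25) = (0*(⅘))*(-25) = 0*(-25) = 0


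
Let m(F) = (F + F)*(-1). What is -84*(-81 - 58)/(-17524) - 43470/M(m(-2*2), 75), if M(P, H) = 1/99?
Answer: -18853767849/4381 ≈ -4.3035e+6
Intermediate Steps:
m(F) = -2*F (m(F) = (2*F)*(-1) = -2*F)
M(P, H) = 1/99
-84*(-81 - 58)/(-17524) - 43470/M(m(-2*2), 75) = -84*(-81 - 58)/(-17524) - 43470/1/99 = -84*(-139)*(-1/17524) - 43470*99 = 11676*(-1/17524) - 4303530 = -2919/4381 - 4303530 = -18853767849/4381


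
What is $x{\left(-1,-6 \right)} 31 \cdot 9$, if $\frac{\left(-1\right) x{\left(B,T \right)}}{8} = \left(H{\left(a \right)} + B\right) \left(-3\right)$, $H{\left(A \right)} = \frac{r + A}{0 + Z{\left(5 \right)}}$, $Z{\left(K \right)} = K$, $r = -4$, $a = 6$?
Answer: $- \frac{20088}{5} \approx -4017.6$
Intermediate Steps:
$H{\left(A \right)} = - \frac{4}{5} + \frac{A}{5}$ ($H{\left(A \right)} = \frac{-4 + A}{0 + 5} = \frac{-4 + A}{5} = \left(-4 + A\right) \frac{1}{5} = - \frac{4}{5} + \frac{A}{5}$)
$x{\left(B,T \right)} = \frac{48}{5} + 24 B$ ($x{\left(B,T \right)} = - 8 \left(\left(- \frac{4}{5} + \frac{1}{5} \cdot 6\right) + B\right) \left(-3\right) = - 8 \left(\left(- \frac{4}{5} + \frac{6}{5}\right) + B\right) \left(-3\right) = - 8 \left(\frac{2}{5} + B\right) \left(-3\right) = - 8 \left(- \frac{6}{5} - 3 B\right) = \frac{48}{5} + 24 B$)
$x{\left(-1,-6 \right)} 31 \cdot 9 = \left(\frac{48}{5} + 24 \left(-1\right)\right) 31 \cdot 9 = \left(\frac{48}{5} - 24\right) 31 \cdot 9 = \left(- \frac{72}{5}\right) 31 \cdot 9 = \left(- \frac{2232}{5}\right) 9 = - \frac{20088}{5}$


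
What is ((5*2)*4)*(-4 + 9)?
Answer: 200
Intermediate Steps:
((5*2)*4)*(-4 + 9) = (10*4)*5 = 40*5 = 200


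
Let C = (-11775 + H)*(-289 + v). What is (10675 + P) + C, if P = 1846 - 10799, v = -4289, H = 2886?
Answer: 40695564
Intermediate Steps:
P = -8953
C = 40693842 (C = (-11775 + 2886)*(-289 - 4289) = -8889*(-4578) = 40693842)
(10675 + P) + C = (10675 - 8953) + 40693842 = 1722 + 40693842 = 40695564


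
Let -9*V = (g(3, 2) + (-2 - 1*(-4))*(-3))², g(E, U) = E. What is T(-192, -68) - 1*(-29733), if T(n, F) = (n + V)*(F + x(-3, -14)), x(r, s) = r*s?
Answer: 34751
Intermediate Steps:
V = -1 (V = -(3 + (-2 - 1*(-4))*(-3))²/9 = -(3 + (-2 + 4)*(-3))²/9 = -(3 + 2*(-3))²/9 = -(3 - 6)²/9 = -⅑*(-3)² = -⅑*9 = -1)
T(n, F) = (-1 + n)*(42 + F) (T(n, F) = (n - 1)*(F - 3*(-14)) = (-1 + n)*(F + 42) = (-1 + n)*(42 + F))
T(-192, -68) - 1*(-29733) = (-42 - 1*(-68) + 42*(-192) - 68*(-192)) - 1*(-29733) = (-42 + 68 - 8064 + 13056) + 29733 = 5018 + 29733 = 34751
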